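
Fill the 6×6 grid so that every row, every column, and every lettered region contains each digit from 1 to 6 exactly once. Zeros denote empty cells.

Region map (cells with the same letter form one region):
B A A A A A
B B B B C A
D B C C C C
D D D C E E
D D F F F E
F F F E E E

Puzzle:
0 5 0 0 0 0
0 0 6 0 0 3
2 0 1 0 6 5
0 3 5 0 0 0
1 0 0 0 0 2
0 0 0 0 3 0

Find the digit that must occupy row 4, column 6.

6

row 3, column 2 = 4 (sole candidate).
row 3, column 4 = 3 (sole candidate).
row 5, column 2 = 6 (sole candidate).
row 1, column 1 = 3 (sole candidate).
row 2, column 1 = 5 (sole candidate).
row 4, column 1 = 4 (sole candidate).
row 4, column 4 = 2 (sole candidate).
row 4, column 5 = 1 (sole candidate).
row 4, column 6 = 6: row 4 has {1,2,3,4,5}; col 6 has {2,3,5}; region has {1,2,3} → only 6 remains.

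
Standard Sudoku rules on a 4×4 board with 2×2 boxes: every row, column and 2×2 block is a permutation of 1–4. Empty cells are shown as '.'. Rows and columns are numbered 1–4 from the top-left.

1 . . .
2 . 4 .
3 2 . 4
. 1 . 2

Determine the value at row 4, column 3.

row 1, column 4 = 3: row 1 has {1}; col 4 has {2,4}; box has {4} → only 3 remains.
row 2, column 2 = 3: row 2 has {2,4}; col 2 has {1,2}; box has {1,2} → only 3 remains.
row 2, column 4 = 1: row 2 has {2,3,4}; col 4 has {2,3,4}; box has {3,4} → only 1 remains.
row 3, column 3 = 1: row 3 has {2,3,4}; col 3 has {4}; box has {2,4} → only 1 remains.
row 4, column 1 = 4: row 4 has {1,2}; col 1 has {1,2,3}; box has {1,2,3} → only 4 remains.
row 4, column 3 = 3: row 4 has {1,2,4}; col 3 has {1,4}; box has {1,2,4} → only 3 remains.

3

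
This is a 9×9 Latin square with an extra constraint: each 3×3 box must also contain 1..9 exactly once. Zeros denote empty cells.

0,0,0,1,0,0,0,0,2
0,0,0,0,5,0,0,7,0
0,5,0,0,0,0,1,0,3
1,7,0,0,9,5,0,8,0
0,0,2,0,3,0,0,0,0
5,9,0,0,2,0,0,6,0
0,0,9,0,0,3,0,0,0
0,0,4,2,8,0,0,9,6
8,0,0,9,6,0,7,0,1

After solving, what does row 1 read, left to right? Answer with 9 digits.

937146852

R3C8 = 4: row 3 has {1,3,5}; col 8 has {6,7,8,9}; box has {1,2,3,7} → only 4 remains.
R4C9 = 4: row 4 has {1,5,7,8,9}; col 9 has {1,2,3,6}; box has {6,8} → only 4 remains.
R6C7 = 3: row 6 has {2,5,6,9}; col 7 has {1,7}; box has {4,6,8} → only 3 remains.
R6C9 = 7: row 6 has {2,3,5,6,9}; col 9 has {1,2,3,4,6}; box has {3,4,6,8} → only 7 remains.
R8C7 = 5: row 8 has {2,4,6,8,9}; col 7 has {1,3,7}; box has {1,6,7,9} → only 5 remains.
R9C6 = 4: row 9 has {1,6,7,8,9}; col 6 has {3,5}; box has {2,3,6,8,9} → only 4 remains.
R1C8 = 5: row 1 has {1,2}; col 8 has {4,6,7,8,9}; box has {1,2,3,4,7} → only 5 remains.
R3C5 = 7: row 3 has {1,3,4,5}; col 5 has {2,3,5,6,8,9}; box has {1,5} → only 7 remains.
R4C4 = 6: row 4 has {1,4,5,7,8,9}; col 4 has {1,2,9}; box has {2,3,5,9} → only 6 remains.
R4C7 = 2: row 4 has {1,4,5,6,7,8,9}; col 7 has {1,3,5,7}; box has {3,4,6,7,8} → only 2 remains.
R5C7 = 9: row 5 has {2,3}; col 7 has {1,2,3,5,7}; box has {2,3,4,6,7,8} → only 9 remains.
R5C8 = 1: row 5 has {2,3,9}; col 8 has {4,5,6,7,8,9}; box has {2,3,4,6,7,8,9} → only 1 remains.
R5C9 = 5: row 5 has {1,2,3,9}; col 9 has {1,2,3,4,6,7}; box has {1,2,3,4,6,7,8,9} → only 5 remains.
R6C3 = 8: row 6 has {2,3,5,6,7,9}; col 3 has {2,4,9}; box has {1,2,5,7,9} → only 8 remains.
R6C4 = 4: row 6 has {2,3,5,6,7,8,9}; col 4 has {1,2,6,9}; box has {2,3,5,6,9} → only 4 remains.
R6C6 = 1: row 6 has {2,3,4,5,6,7,8,9}; col 6 has {3,4,5}; box has {2,3,4,5,6,9} → only 1 remains.
R7C5 = 1: row 7 has {3,9}; col 5 has {2,3,5,6,7,8,9}; box has {2,3,4,6,8,9} → only 1 remains.
R7C8 = 2: row 7 has {1,3,9}; col 8 has {1,4,5,6,7,8,9}; box has {1,5,6,7,9} → only 2 remains.
R7C9 = 8: row 7 has {1,2,3,9}; col 9 has {1,2,3,4,5,6,7}; box has {1,2,5,6,7,9} → only 8 remains.
R8C6 = 7: row 8 has {2,4,5,6,8,9}; col 6 has {1,3,4,5}; box has {1,2,3,4,6,8,9} → only 7 remains.
R9C8 = 3: row 9 has {1,4,6,7,8,9}; col 8 has {1,2,4,5,6,7,8,9}; box has {1,2,5,6,7,8,9} → only 3 remains.
R1C5 = 4: row 1 has {1,2,5}; col 5 has {1,2,3,5,6,7,8,9}; box has {1,5,7} → only 4 remains.
R2C9 = 9: row 2 has {5,7}; col 9 has {1,2,3,4,5,6,7,8}; box has {1,2,3,4,5,7} → only 9 remains.
R3C3 = 6: row 3 has {1,3,4,5,7}; col 3 has {2,4,8,9}; box has {5} → only 6 remains.
R3C4 = 8: row 3 has {1,3,4,5,6,7}; col 4 has {1,2,4,6,9}; box has {1,4,5,7} → only 8 remains.
R4C3 = 3: row 4 has {1,2,4,5,6,7,8,9}; col 3 has {2,4,6,8,9}; box has {1,2,5,7,8,9} → only 3 remains.
R5C4 = 7: row 5 has {1,2,3,5,9}; col 4 has {1,2,4,6,8,9}; box has {1,2,3,4,5,6,9} → only 7 remains.
R5C6 = 8: row 5 has {1,2,3,5,7,9}; col 6 has {1,3,4,5,7}; box has {1,2,3,4,5,6,7,9} → only 8 remains.
R7C2 = 6: row 7 has {1,2,3,8,9}; col 2 has {5,7,9}; box has {4,8,9} → only 6 remains.
R7C4 = 5: row 7 has {1,2,3,6,8,9}; col 4 has {1,2,4,6,7,8,9}; box has {1,2,3,4,6,7,8,9} → only 5 remains.
R7C7 = 4: row 7 has {1,2,3,5,6,8,9}; col 7 has {1,2,3,5,7,9}; box has {1,2,3,5,6,7,8,9} → only 4 remains.
R8C1 = 3: row 8 has {2,4,5,6,7,8,9}; col 1 has {1,5,8}; box has {4,6,8,9} → only 3 remains.
R8C2 = 1: row 8 has {2,3,4,5,6,7,8,9}; col 2 has {5,6,7,9}; box has {3,4,6,8,9} → only 1 remains.
R9C2 = 2: row 9 has {1,3,4,6,7,8,9}; col 2 has {1,5,6,7,9}; box has {1,3,4,6,8,9} → only 2 remains.
R9C3 = 5: row 9 has {1,2,3,4,6,7,8,9}; col 3 has {2,3,4,6,8,9}; box has {1,2,3,4,6,8,9} → only 5 remains.
R1C3 = 7: row 1 has {1,2,4,5}; col 3 has {2,3,4,5,6,8,9}; box has {5,6} → only 7 remains.
R2C3 = 1: row 2 has {5,7,9}; col 3 has {2,3,4,5,6,7,8,9}; box has {5,6,7} → only 1 remains.
R2C4 = 3: row 2 has {1,5,7,9}; col 4 has {1,2,4,5,6,7,8,9}; box has {1,4,5,7,8} → only 3 remains.
R5C2 = 4: row 5 has {1,2,3,5,7,8,9}; col 2 has {1,2,5,6,7,9}; box has {1,2,3,5,7,8,9} → only 4 remains.
R7C1 = 7: row 7 has {1,2,3,4,5,6,8,9}; col 1 has {1,3,5,8}; box has {1,2,3,4,5,6,8,9} → only 7 remains.
R1C1 = 9: row 1 has {1,2,4,5,7}; col 1 has {1,3,5,7,8}; box has {1,5,6,7} → only 9 remains.
R1C6 = 6: row 1 has {1,2,4,5,7,9}; col 6 has {1,3,4,5,7,8}; box has {1,3,4,5,7,8} → only 6 remains.
R1C7 = 8: row 1 has {1,2,4,5,6,7,9}; col 7 has {1,2,3,4,5,7,9}; box has {1,2,3,4,5,7,9} → only 8 remains.
R2C2 = 8: row 2 has {1,3,5,7,9}; col 2 has {1,2,4,5,6,7,9}; box has {1,5,6,7,9} → only 8 remains.
R2C6 = 2: row 2 has {1,3,5,7,8,9}; col 6 has {1,3,4,5,6,7,8}; box has {1,3,4,5,6,7,8} → only 2 remains.
R2C7 = 6: row 2 has {1,2,3,5,7,8,9}; col 7 has {1,2,3,4,5,7,8,9}; box has {1,2,3,4,5,7,8,9} → only 6 remains.
R3C1 = 2: row 3 has {1,3,4,5,6,7,8}; col 1 has {1,3,5,7,8,9}; box has {1,5,6,7,8,9} → only 2 remains.
R3C6 = 9: row 3 has {1,2,3,4,5,6,7,8}; col 6 has {1,2,3,4,5,6,7,8}; box has {1,2,3,4,5,6,7,8} → only 9 remains.
R5C1 = 6: row 5 has {1,2,3,4,5,7,8,9}; col 1 has {1,2,3,5,7,8,9}; box has {1,2,3,4,5,7,8,9} → only 6 remains.
R1C2 = 3: row 1 has {1,2,4,5,6,7,8,9}; col 2 has {1,2,4,5,6,7,8,9}; box has {1,2,5,6,7,8,9} → only 3 remains.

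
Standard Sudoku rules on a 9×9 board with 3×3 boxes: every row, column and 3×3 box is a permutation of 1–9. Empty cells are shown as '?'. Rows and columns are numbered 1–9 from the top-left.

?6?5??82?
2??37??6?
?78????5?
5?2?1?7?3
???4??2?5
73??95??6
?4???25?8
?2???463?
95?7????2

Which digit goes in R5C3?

R1C5 = 4: row 1 has {2,5,6,8}; col 5 has {1,7,9}; box has {3,5,7} → only 4 remains.
R1C9 = 7: in row 1, 7 can only go here (every other open cell in that row sees a 7).
R2C3 = 5: in row 2, 5 can only go here (every other open cell in that row sees a 5).
R2C6 = 8: in row 2, 8 can only go here (every other open cell in that row sees an 8).
R4C6 = 6: row 4 has {1,2,3,5,7}; col 6 has {2,4,5,8}; box has {1,4,5,9} → only 6 remains.
R4C4 = 8: row 4 has {1,2,3,5,6,7}; col 4 has {3,4,5,7}; box has {1,4,5,6,9} → only 8 remains.
R5C5 = 3: row 5 has {2,4,5}; col 5 has {1,4,7,9}; box has {1,4,5,6,8,9} → only 3 remains.
R5C6 = 7: row 5 has {2,3,4,5}; col 6 has {2,4,5,6,8}; box has {1,3,4,5,6,8,9} → only 7 remains.
R6C4 = 2: row 6 has {3,5,6,7,9}; col 4 has {3,4,5,7,8}; box has {1,3,4,5,6,7,8,9} → only 2 remains.
R7C5 = 6: row 7 has {2,4,5,8}; col 5 has {1,3,4,7,9}; box has {2,4,7} → only 6 remains.
R9C5 = 8: row 9 has {2,5,7,9}; col 5 has {1,3,4,6,7,9}; box has {2,4,6,7} → only 8 remains.
R3C5 = 2: row 3 has {5,7,8}; col 5 has {1,3,4,6,7,8,9}; box has {3,4,5,7,8} → only 2 remains.
R4C2 = 9: row 4 has {1,2,3,5,6,7,8}; col 2 has {2,3,4,5,6,7}; box has {2,3,5,7} → only 9 remains.
R4C8 = 4: row 4 has {1,2,3,5,6,7,8,9}; col 8 has {2,3,5,6}; box has {2,3,5,6,7} → only 4 remains.
R6C7 = 1: row 6 has {2,3,5,6,7,9}; col 7 has {2,5,6,7,8}; box has {2,3,4,5,6,7} → only 1 remains.
R6C8 = 8: row 6 has {1,2,3,5,6,7,9}; col 8 has {2,3,4,5,6}; box has {1,2,3,4,5,6,7} → only 8 remains.
R8C5 = 5: row 8 has {2,3,4,6}; col 5 has {1,2,3,4,6,7,8,9}; box has {2,4,6,7,8} → only 5 remains.
R9C7 = 4: row 9 has {2,5,7,8,9}; col 7 has {1,2,5,6,7,8}; box has {2,3,5,6,8} → only 4 remains.
R9C8 = 1: row 9 has {2,4,5,7,8,9}; col 8 has {2,3,4,5,6,8}; box has {2,3,4,5,6,8} → only 1 remains.
R2C2 = 1: row 2 has {2,3,5,6,7,8}; col 2 has {2,3,4,5,6,7,9}; box has {2,5,6,7,8} → only 1 remains.
R2C7 = 9: row 2 has {1,2,3,5,6,7,8}; col 7 has {1,2,4,5,6,7,8}; box has {2,5,6,7,8} → only 9 remains.
R2C9 = 4: row 2 has {1,2,3,5,6,7,8,9}; col 9 has {2,3,5,6,7,8}; box has {2,5,6,7,8,9} → only 4 remains.
R3C7 = 3: row 3 has {2,5,7,8}; col 7 has {1,2,4,5,6,7,8,9}; box has {2,4,5,6,7,8,9} → only 3 remains.
R3C9 = 1: row 3 has {2,3,5,7,8}; col 9 has {2,3,4,5,6,7,8}; box has {2,3,4,5,6,7,8,9} → only 1 remains.
R5C2 = 8: row 5 has {2,3,4,5,7}; col 2 has {1,2,3,4,5,6,7,9}; box has {2,3,5,7,9} → only 8 remains.
R5C8 = 9: row 5 has {2,3,4,5,7,8}; col 8 has {1,2,3,4,5,6,8}; box has {1,2,3,4,5,6,7,8} → only 9 remains.
R6C3 = 4: row 6 has {1,2,3,5,6,7,8,9}; col 3 has {2,5,8}; box has {2,3,5,7,8,9} → only 4 remains.
R7C8 = 7: row 7 has {2,4,5,6,8}; col 8 has {1,2,3,4,5,6,8,9}; box has {1,2,3,4,5,6,8} → only 7 remains.
R8C9 = 9: row 8 has {2,3,4,5,6}; col 9 has {1,2,3,4,5,6,7,8}; box has {1,2,3,4,5,6,7,8} → only 9 remains.
R9C6 = 3: row 9 has {1,2,4,5,7,8,9}; col 6 has {2,4,5,6,7,8}; box has {2,4,5,6,7,8} → only 3 remains.
R1C1 = 3: row 1 has {2,4,5,6,7,8}; col 1 has {2,5,7,9}; box has {1,2,5,6,7,8} → only 3 remains.
R1C3 = 9: row 1 has {2,3,4,5,6,7,8}; col 3 has {2,4,5,8}; box has {1,2,3,5,6,7,8} → only 9 remains.
R1C6 = 1: row 1 has {2,3,4,5,6,7,8,9}; col 6 has {2,3,4,5,6,7,8}; box has {2,3,4,5,7,8} → only 1 remains.
R3C1 = 4: row 3 has {1,2,3,5,7,8}; col 1 has {2,3,5,7,9}; box has {1,2,3,5,6,7,8,9} → only 4 remains.
R3C6 = 9: row 3 has {1,2,3,4,5,7,8}; col 6 has {1,2,3,4,5,6,7,8}; box has {1,2,3,4,5,7,8} → only 9 remains.
R7C1 = 1: row 7 has {2,4,5,6,7,8}; col 1 has {2,3,4,5,7,9}; box has {2,4,5,9} → only 1 remains.
R7C3 = 3: row 7 has {1,2,4,5,6,7,8}; col 3 has {2,4,5,8,9}; box has {1,2,4,5,9} → only 3 remains.
R7C4 = 9: row 7 has {1,2,3,4,5,6,7,8}; col 4 has {2,3,4,5,7,8}; box has {2,3,4,5,6,7,8} → only 9 remains.
R8C1 = 8: row 8 has {2,3,4,5,6,9}; col 1 has {1,2,3,4,5,7,9}; box has {1,2,3,4,5,9} → only 8 remains.
R8C3 = 7: row 8 has {2,3,4,5,6,8,9}; col 3 has {2,3,4,5,8,9}; box has {1,2,3,4,5,8,9} → only 7 remains.
R8C4 = 1: row 8 has {2,3,4,5,6,7,8,9}; col 4 has {2,3,4,5,7,8,9}; box has {2,3,4,5,6,7,8,9} → only 1 remains.
R9C3 = 6: row 9 has {1,2,3,4,5,7,8,9}; col 3 has {2,3,4,5,7,8,9}; box has {1,2,3,4,5,7,8,9} → only 6 remains.
R3C4 = 6: row 3 has {1,2,3,4,5,7,8,9}; col 4 has {1,2,3,4,5,7,8,9}; box has {1,2,3,4,5,7,8,9} → only 6 remains.
R5C1 = 6: row 5 has {2,3,4,5,7,8,9}; col 1 has {1,2,3,4,5,7,8,9}; box has {2,3,4,5,7,8,9} → only 6 remains.
R5C3 = 1: row 5 has {2,3,4,5,6,7,8,9}; col 3 has {2,3,4,5,6,7,8,9}; box has {2,3,4,5,6,7,8,9} → only 1 remains.

1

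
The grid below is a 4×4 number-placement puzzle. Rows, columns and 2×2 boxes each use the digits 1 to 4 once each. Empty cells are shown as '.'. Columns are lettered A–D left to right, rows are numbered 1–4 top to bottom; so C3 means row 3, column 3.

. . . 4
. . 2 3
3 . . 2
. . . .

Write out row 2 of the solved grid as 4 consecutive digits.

C1 = 1: row 1 has {4}; col 3 has {2}; box has {2,3,4} → only 1 remains.
C3 = 4: row 3 has {2,3}; col 3 has {1,2}; box has {2} → only 4 remains.
C4 = 3: row 4 has {}; col 3 has {1,2,4}; box has {2,4} → only 3 remains.
D4 = 1: row 4 has {3}; col 4 has {2,3,4}; box has {2,3,4} → only 1 remains.
A1 = 2: row 1 has {1,4}; col 1 has {3}; box has {} → only 2 remains.
B1 = 3: row 1 has {1,2,4}; col 2 has {}; box has {2} → only 3 remains.
B3 = 1: row 3 has {2,3,4}; col 2 has {3}; box has {3} → only 1 remains.
A4 = 4: row 4 has {1,3}; col 1 has {2,3}; box has {1,3} → only 4 remains.
B4 = 2: row 4 has {1,3,4}; col 2 has {1,3}; box has {1,3,4} → only 2 remains.
A2 = 1: row 2 has {2,3}; col 1 has {2,3,4}; box has {2,3} → only 1 remains.
B2 = 4: row 2 has {1,2,3}; col 2 has {1,2,3}; box has {1,2,3} → only 4 remains.

1423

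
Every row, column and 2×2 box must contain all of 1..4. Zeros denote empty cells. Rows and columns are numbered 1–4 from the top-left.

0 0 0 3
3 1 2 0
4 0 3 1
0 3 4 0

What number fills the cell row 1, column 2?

4

row 1, column 1 = 2 (sole candidate).
row 1, column 2 = 4: row 1 has {2,3}; col 2 has {1,3}; box has {1,2,3} → only 4 remains.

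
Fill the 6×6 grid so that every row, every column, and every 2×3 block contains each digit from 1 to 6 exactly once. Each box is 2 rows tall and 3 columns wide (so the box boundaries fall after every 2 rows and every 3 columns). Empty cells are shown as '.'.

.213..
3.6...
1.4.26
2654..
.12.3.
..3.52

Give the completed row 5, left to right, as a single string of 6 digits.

512634

row 3, column 2 = 3 (sole candidate).
row 3, column 4 = 5 (sole candidate).
row 4, column 5 = 1 (sole candidate).
row 4, column 6 = 3 (sole candidate).
row 5, column 4 = 6: row 5 has {1,2,3}; col 4 has {3,4,5}; box has {2,3,5} → only 6 remains.
row 5, column 6 = 4: row 5 has {1,2,3,6}; col 6 has {2,3,6}; box has {2,3,5,6} → only 4 remains.
row 6, column 2 = 4 (sole candidate).
row 6, column 4 = 1 (sole candidate).
row 1, column 6 = 5 (sole candidate).
row 2, column 2 = 5 (sole candidate).
row 2, column 4 = 2 (sole candidate).
row 2, column 5 = 4 (sole candidate).
row 2, column 6 = 1 (sole candidate).
row 5, column 1 = 5: row 5 has {1,2,3,4,6}; col 1 has {1,2,3}; box has {1,2,3,4} → only 5 remains.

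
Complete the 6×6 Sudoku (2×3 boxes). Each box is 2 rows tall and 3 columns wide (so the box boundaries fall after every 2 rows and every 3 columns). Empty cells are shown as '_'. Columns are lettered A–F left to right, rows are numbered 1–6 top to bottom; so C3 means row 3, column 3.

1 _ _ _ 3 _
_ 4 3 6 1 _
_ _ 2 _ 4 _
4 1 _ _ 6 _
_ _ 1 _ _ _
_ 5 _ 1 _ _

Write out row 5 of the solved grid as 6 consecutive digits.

C4 = 5: row 4 has {1,4,6}; col 3 has {1,2,3}; box has {1,2,4} → only 5 remains.
E6 = 2: row 6 has {1,5}; col 5 has {1,3,4,6}; box has {1} → only 2 remains.
C1 = 6: row 1 has {1,3}; col 3 has {1,2,3,5}; box has {1,3,4} → only 6 remains.
E5 = 5: row 5 has {1}; col 5 has {1,2,3,4,6}; box has {1,2} → only 5 remains.
C6 = 4: row 6 has {1,2,5}; col 3 has {1,2,3,5,6}; box has {1,5} → only 4 remains.
B1 = 2: row 1 has {1,3,6}; col 2 has {1,4,5}; box has {1,3,4,6} → only 2 remains.
A2 = 5: row 2 has {1,3,4,6}; col 1 has {1,4}; box has {1,2,3,4,6} → only 5 remains.
F2 = 2: row 2 has {1,3,4,5,6}; col 6 has {}; box has {1,3,6} → only 2 remains.
F4 = 3: row 4 has {1,4,5,6}; col 6 has {2}; box has {4,6} → only 3 remains.
F6 = 6: row 6 has {1,2,4,5}; col 6 has {2,3}; box has {1,2,5} → only 6 remains.
D3 = 5: row 3 has {2,4}; col 4 has {1,6}; box has {3,4,6} → only 5 remains.
F3 = 1: row 3 has {2,4,5}; col 6 has {2,3,6}; box has {3,4,5,6} → only 1 remains.
D4 = 2: row 4 has {1,3,4,5,6}; col 4 has {1,5,6}; box has {1,3,4,5,6} → only 2 remains.
F5 = 4: row 5 has {1,5}; col 6 has {1,2,3,6}; box has {1,2,5,6} → only 4 remains.
A6 = 3: row 6 has {1,2,4,5,6}; col 1 has {1,4,5}; box has {1,4,5} → only 3 remains.
D1 = 4: row 1 has {1,2,3,6}; col 4 has {1,2,5,6}; box has {1,2,3,6} → only 4 remains.
F1 = 5: row 1 has {1,2,3,4,6}; col 6 has {1,2,3,4,6}; box has {1,2,3,4,6} → only 5 remains.
A3 = 6: row 3 has {1,2,4,5}; col 1 has {1,3,4,5}; box has {1,2,4,5} → only 6 remains.
B3 = 3: row 3 has {1,2,4,5,6}; col 2 has {1,2,4,5}; box has {1,2,4,5,6} → only 3 remains.
A5 = 2: row 5 has {1,4,5}; col 1 has {1,3,4,5,6}; box has {1,3,4,5} → only 2 remains.
B5 = 6: row 5 has {1,2,4,5}; col 2 has {1,2,3,4,5}; box has {1,2,3,4,5} → only 6 remains.
D5 = 3: row 5 has {1,2,4,5,6}; col 4 has {1,2,4,5,6}; box has {1,2,4,5,6} → only 3 remains.

261354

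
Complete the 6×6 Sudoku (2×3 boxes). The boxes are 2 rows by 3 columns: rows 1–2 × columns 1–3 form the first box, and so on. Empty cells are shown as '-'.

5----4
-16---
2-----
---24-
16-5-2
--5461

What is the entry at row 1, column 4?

row 2, column 4 = 3 (sole candidate).
row 2, column 6 = 5 (sole candidate).
row 5, column 5 = 3 (sole candidate).
row 6, column 1 = 3 (sole candidate).
row 6, column 2 = 2 (sole candidate).
row 1, column 2 = 3 (sole candidate).
row 1, column 3 = 2 (sole candidate).
row 1, column 5 = 1 (sole candidate).
row 2, column 1 = 4 (sole candidate).
row 2, column 5 = 2 (sole candidate).
row 3, column 5 = 5 (sole candidate).
row 4, column 1 = 6 (sole candidate).
row 4, column 2 = 5 (sole candidate).
row 4, column 6 = 3 (sole candidate).
row 5, column 3 = 4 (sole candidate).
row 1, column 4 = 6: row 1 has {1,2,3,4,5}; col 4 has {2,3,4,5}; box has {1,2,3,4,5} → only 6 remains.

6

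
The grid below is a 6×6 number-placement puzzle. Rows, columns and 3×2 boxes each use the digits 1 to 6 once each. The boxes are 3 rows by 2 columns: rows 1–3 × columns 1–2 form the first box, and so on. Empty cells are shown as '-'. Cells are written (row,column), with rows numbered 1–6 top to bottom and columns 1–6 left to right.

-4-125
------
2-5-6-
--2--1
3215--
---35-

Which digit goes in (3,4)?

(1,1) = 6: row 1 has {1,2,4,5}; col 1 has {2,3}; box has {2,4} → only 6 remains.
(1,3) = 3: row 1 has {1,2,4,5,6}; col 3 has {1,2,5}; box has {1,5} → only 3 remains.
(3,4) = 4: row 3 has {2,5,6}; col 4 has {1,3,5}; box has {1,3,5} → only 4 remains.

4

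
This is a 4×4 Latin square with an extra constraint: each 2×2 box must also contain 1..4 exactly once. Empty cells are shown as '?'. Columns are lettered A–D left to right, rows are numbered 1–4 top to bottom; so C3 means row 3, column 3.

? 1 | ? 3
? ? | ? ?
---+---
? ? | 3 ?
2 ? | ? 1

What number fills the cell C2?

A1 = 4: row 1 has {1,3}; col 1 has {2}; box has {1} → only 4 remains.
C1 = 2: row 1 has {1,3,4}; col 3 has {3}; box has {3} → only 2 remains.
A2 = 3: row 2 has {}; col 1 has {2,4}; box has {1,4} → only 3 remains.
B2 = 2: row 2 has {3}; col 2 has {1}; box has {1,3,4} → only 2 remains.
D2 = 4: row 2 has {2,3}; col 4 has {1,3}; box has {2,3} → only 4 remains.
A3 = 1: row 3 has {3}; col 1 has {2,3,4}; box has {2} → only 1 remains.
B3 = 4: row 3 has {1,3}; col 2 has {1,2}; box has {1,2} → only 4 remains.
D3 = 2: row 3 has {1,3,4}; col 4 has {1,3,4}; box has {1,3} → only 2 remains.
B4 = 3: row 4 has {1,2}; col 2 has {1,2,4}; box has {1,2,4} → only 3 remains.
C4 = 4: row 4 has {1,2,3}; col 3 has {2,3}; box has {1,2,3} → only 4 remains.
C2 = 1: row 2 has {2,3,4}; col 3 has {2,3,4}; box has {2,3,4} → only 1 remains.

1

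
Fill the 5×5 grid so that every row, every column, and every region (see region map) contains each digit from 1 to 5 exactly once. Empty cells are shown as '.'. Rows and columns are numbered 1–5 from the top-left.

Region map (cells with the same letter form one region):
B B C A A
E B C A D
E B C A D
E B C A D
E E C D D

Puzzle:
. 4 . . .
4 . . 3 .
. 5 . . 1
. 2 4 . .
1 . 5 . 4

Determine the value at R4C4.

R1C1 = 3 (sole candidate).
R2C2 = 1 (sole candidate).
R2C3 = 2 (sole candidate).
R2C5 = 5 (sole candidate).
R3C1 = 2 (sole candidate).
R3C3 = 3 (sole candidate).
R3C4 = 4 (sole candidate).
R4C1 = 5 (sole candidate).
R4C4 = 1: row 4 has {2,4,5}; col 4 has {3,4}; region has {3,4} → only 1 remains.

1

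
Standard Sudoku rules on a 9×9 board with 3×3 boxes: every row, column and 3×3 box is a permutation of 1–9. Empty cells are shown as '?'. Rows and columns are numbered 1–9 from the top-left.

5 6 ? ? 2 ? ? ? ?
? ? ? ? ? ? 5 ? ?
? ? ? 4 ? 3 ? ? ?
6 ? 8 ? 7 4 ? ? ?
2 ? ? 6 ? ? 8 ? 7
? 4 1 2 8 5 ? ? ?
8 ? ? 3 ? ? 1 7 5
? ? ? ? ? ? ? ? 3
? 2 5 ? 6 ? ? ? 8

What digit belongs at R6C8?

6

R7C2 = 9: row 7 has {1,3,5,7,8}; col 2 has {2,4,6}; box has {2,5,8} → only 9 remains.
R7C5 = 4: row 7 has {1,3,5,7,8,9}; col 5 has {2,6,7,8}; box has {3,6} → only 4 remains.
R7C6 = 2: row 7 has {1,3,4,5,7,8,9}; col 6 has {3,4,5}; box has {3,4,6} → only 2 remains.
R7C3 = 6: row 7 has {1,2,3,4,5,7,8,9}; col 3 has {1,5,8}; box has {2,5,8,9} → only 6 remains.
R3C5 = 5: in row 3, 5 can only go here (every other open cell in that row sees a 5).
R5C8 = 4: in row 5, 4 can only go here (every other open cell in that row sees a 4).
R9C8 = 9: row 9 has {2,5,6,8}; col 8 has {4,7}; box has {1,3,5,7,8} → only 9 remains.
R9C7 = 4: row 9 has {2,5,6,8,9}; col 7 has {1,5,8}; box has {1,3,5,7,8,9} → only 4 remains.
R5C2 = 5: in row 5, 5 can only go here (every other open cell in that row sees a 5).
R4C2 = 3: row 4 has {4,6,7,8}; col 2 has {2,4,5,6,9}; box has {1,2,4,5,6,8} → only 3 remains.
R5C3 = 9: row 5 has {2,4,5,6,7,8}; col 3 has {1,5,6,8}; box has {1,2,3,4,5,6,8} → only 9 remains.
R5C6 = 1: row 5 has {2,4,5,6,7,8,9}; col 6 has {2,3,4,5}; box has {2,4,5,6,7,8} → only 1 remains.
R6C1 = 7: row 6 has {1,2,4,5,8}; col 1 has {2,5,6,8}; box has {1,2,3,4,5,6,8,9} → only 7 remains.
R9C6 = 7: row 9 has {2,4,5,6,8,9}; col 6 has {1,2,3,4,5}; box has {2,3,4,6} → only 7 remains.
R4C4 = 9: row 4 has {3,4,6,7,8}; col 4 has {2,3,4,6}; box has {1,2,4,5,6,7,8} → only 9 remains.
R4C7 = 2: row 4 has {3,4,6,7,8,9}; col 7 has {1,4,5,8}; box has {4,7,8} → only 2 remains.
R4C9 = 1: row 4 has {2,3,4,6,7,8,9}; col 9 has {3,5,7,8}; box has {2,4,7,8} → only 1 remains.
R5C5 = 3: row 5 has {1,2,4,5,6,7,8,9}; col 5 has {2,4,5,6,7,8}; box has {1,2,4,5,6,7,8,9} → only 3 remains.
R8C7 = 6: row 8 has {3}; col 7 has {1,2,4,5,8}; box has {1,3,4,5,7,8,9} → only 6 remains.
R8C8 = 2: row 8 has {3,6}; col 8 has {4,7,9}; box has {1,3,4,5,6,7,8,9} → only 2 remains.
R9C4 = 1: row 9 has {2,4,5,6,7,8,9}; col 4 has {2,3,4,6,9}; box has {2,3,4,6,7} → only 1 remains.
R4C8 = 5: row 4 has {1,2,3,4,6,7,8,9}; col 8 has {2,4,7,9}; box has {1,2,4,7,8} → only 5 remains.
R8C5 = 9: row 8 has {2,3,6}; col 5 has {2,3,4,5,6,7,8}; box has {1,2,3,4,6,7} → only 9 remains.
R8C6 = 8: row 8 has {2,3,6,9}; col 6 has {1,2,3,4,5,7}; box has {1,2,3,4,6,7,9} → only 8 remains.
R9C1 = 3: row 9 has {1,2,4,5,6,7,8,9}; col 1 has {2,5,6,7,8}; box has {2,5,6,8,9} → only 3 remains.
R1C6 = 9: row 1 has {2,5,6}; col 6 has {1,2,3,4,5,7,8}; box has {2,3,4,5} → only 9 remains.
R1C9 = 4: row 1 has {2,5,6,9}; col 9 has {1,3,5,7,8}; box has {5} → only 4 remains.
R2C5 = 1: row 2 has {5}; col 5 has {2,3,4,5,6,7,8,9}; box has {2,3,4,5,9} → only 1 remains.
R2C6 = 6: row 2 has {1,5}; col 6 has {1,2,3,4,5,7,8,9}; box has {1,2,3,4,5,9} → only 6 remains.
R8C4 = 5: row 8 has {2,3,6,8,9}; col 4 has {1,2,3,4,6,9}; box has {1,2,3,4,6,7,8,9} → only 5 remains.
R1C8 = 1: in row 1, 1 can only go here (every other open cell in that row sees a 1).
R1C4 = 8: in row 1, 8 can only go here (every other open cell in that row sees an 8).
R2C4 = 7: row 2 has {1,5,6}; col 4 has {1,2,3,4,5,6,8,9}; box has {1,2,3,4,5,6,8,9} → only 7 remains.
R2C2 = 8: row 2 has {1,5,6,7}; col 2 has {2,3,4,5,6,9}; box has {5,6} → only 8 remains.
R2C8 = 3: row 2 has {1,5,6,7,8}; col 8 has {1,2,4,5,7,9}; box has {1,4,5} → only 3 remains.
R6C8 = 6: row 6 has {1,2,4,5,7,8}; col 8 has {1,2,3,4,5,7,9}; box has {1,2,4,5,7,8} → only 6 remains.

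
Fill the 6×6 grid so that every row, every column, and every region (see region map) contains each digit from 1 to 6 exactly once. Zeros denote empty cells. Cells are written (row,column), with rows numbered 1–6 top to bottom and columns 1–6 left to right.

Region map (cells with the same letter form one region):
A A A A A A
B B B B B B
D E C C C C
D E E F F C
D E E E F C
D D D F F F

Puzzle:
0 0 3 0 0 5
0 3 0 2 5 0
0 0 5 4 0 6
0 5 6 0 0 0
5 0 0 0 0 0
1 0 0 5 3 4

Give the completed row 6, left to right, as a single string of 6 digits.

162534

(2,6) = 1: row 2 has {2,3,5}; col 6 has {4,5,6}; region has {2,3,5} → only 1 remains.
(4,4) = 1: row 4 has {5,6}; col 4 has {2,4,5}; region has {3,4,5} → only 1 remains.
(4,5) = 2: row 4 has {1,5,6}; col 5 has {3,5}; region has {1,3,4,5} → only 2 remains.
(4,6) = 3: row 4 has {1,2,5,6}; col 6 has {1,4,5,6}; region has {4,5,6} → only 3 remains.
(5,4) = 3: row 5 has {5}; col 4 has {1,2,4,5}; region has {5,6} → only 3 remains.
(5,5) = 6: row 5 has {3,5}; col 5 has {2,3,5}; region has {1,2,3,4,5} → only 6 remains.
(5,6) = 2: row 5 has {3,5,6}; col 6 has {1,3,4,5,6}; region has {3,4,5,6} → only 2 remains.
(6,3) = 2: row 6 has {1,3,4,5}; col 3 has {3,5,6}; region has {1,5} → only 2 remains.
(1,4) = 6: row 1 has {3,5}; col 4 has {1,2,3,4,5}; region has {3,5} → only 6 remains.
(2,3) = 4: row 2 has {1,2,3,5}; col 3 has {2,3,5,6}; region has {1,2,3,5} → only 4 remains.
(3,1) = 3: row 3 has {4,5,6}; col 1 has {1,5}; region has {1,2,5} → only 3 remains.
(3,5) = 1: row 3 has {3,4,5,6}; col 5 has {2,3,5,6}; region has {2,3,4,5,6} → only 1 remains.
(4,1) = 4: row 4 has {1,2,3,5,6}; col 1 has {1,3,5}; region has {1,2,3,5} → only 4 remains.
(5,3) = 1: row 5 has {2,3,5,6}; col 3 has {2,3,4,5,6}; region has {3,5,6} → only 1 remains.
(6,2) = 6: row 6 has {1,2,3,4,5}; col 2 has {3,5}; region has {1,2,3,4,5} → only 6 remains.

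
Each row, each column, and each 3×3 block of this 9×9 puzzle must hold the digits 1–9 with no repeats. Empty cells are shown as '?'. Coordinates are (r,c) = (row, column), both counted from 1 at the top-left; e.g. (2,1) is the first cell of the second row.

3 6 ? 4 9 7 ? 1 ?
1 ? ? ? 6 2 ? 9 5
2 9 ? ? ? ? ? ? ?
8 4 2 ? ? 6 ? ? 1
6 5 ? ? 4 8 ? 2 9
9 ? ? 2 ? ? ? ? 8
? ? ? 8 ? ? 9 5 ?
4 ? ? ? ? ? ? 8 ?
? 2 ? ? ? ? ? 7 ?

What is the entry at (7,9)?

3

(1,9) = 2: row 1 has {1,3,4,6,7,9}; col 9 has {1,5,8,9}; box has {1,5,9} → only 2 remains.
(2,4) = 3: row 2 has {1,2,5,6,9}; col 4 has {2,4,8}; box has {2,4,6,7,9} → only 3 remains.
(4,8) = 3: row 4 has {1,2,4,6,8}; col 8 has {1,2,5,7,8,9}; box has {1,2,8,9} → only 3 remains.
(5,7) = 7: row 5 has {2,4,5,6,8,9}; col 7 has {9}; box has {1,2,3,8,9} → only 7 remains.
(7,1) = 7: row 7 has {5,8,9}; col 1 has {1,2,3,4,6,8,9}; box has {2,4} → only 7 remains.
(9,1) = 5: row 9 has {2,7}; col 1 has {1,2,3,4,6,7,8,9}; box has {2,4,7} → only 5 remains.
(1,7) = 8: row 1 has {1,2,3,4,6,7,9}; col 7 has {7,9}; box has {1,2,5,9} → only 8 remains.
(2,7) = 4: row 2 has {1,2,3,5,6,9}; col 7 has {7,8,9}; box has {1,2,5,8,9} → only 4 remains.
(3,8) = 6: row 3 has {2,9}; col 8 has {1,2,3,5,7,8,9}; box has {1,2,4,5,8,9} → only 6 remains.
(4,7) = 5: row 4 has {1,2,3,4,6,8}; col 7 has {4,7,8,9}; box has {1,2,3,7,8,9} → only 5 remains.
(5,4) = 1: row 5 has {2,4,5,6,7,8,9}; col 4 has {2,3,4,8}; box has {2,4,6,8} → only 1 remains.
(6,7) = 6: row 6 has {2,8,9}; col 7 has {4,5,7,8,9}; box has {1,2,3,5,7,8,9} → only 6 remains.
(6,8) = 4: row 6 has {2,6,8,9}; col 8 has {1,2,3,5,6,7,8,9}; box has {1,2,3,5,6,7,8,9} → only 4 remains.
(1,3) = 5: row 1 has {1,2,3,4,6,7,8,9}; col 3 has {2}; box has {1,2,3,6,9} → only 5 remains.
(3,4) = 5: row 3 has {2,6,9}; col 4 has {1,2,3,4,8}; box has {2,3,4,6,7,9} → only 5 remains.
(3,6) = 1: row 3 has {2,5,6,9}; col 6 has {2,6,7,8}; box has {2,3,4,5,6,7,9} → only 1 remains.
(3,7) = 3: row 3 has {1,2,5,6,9}; col 7 has {4,5,6,7,8,9}; box has {1,2,4,5,6,8,9} → only 3 remains.
(3,9) = 7: row 3 has {1,2,3,5,6,9}; col 9 has {1,2,5,8,9}; box has {1,2,3,4,5,6,8,9} → only 7 remains.
(4,5) = 7: row 4 has {1,2,3,4,5,6,8}; col 5 has {4,6,9}; box has {1,2,4,6,8} → only 7 remains.
(5,3) = 3: row 5 has {1,2,4,5,6,7,8,9}; col 3 has {2,5}; box has {2,4,5,6,8,9} → only 3 remains.
(9,7) = 1: row 9 has {2,5,7}; col 7 has {3,4,5,6,7,8,9}; box has {5,7,8,9} → only 1 remains.
(3,5) = 8: row 3 has {1,2,3,5,6,7,9}; col 5 has {4,6,7,9}; box has {1,2,3,4,5,6,7,9} → only 8 remains.
(4,4) = 9: row 4 has {1,2,3,4,5,6,7,8}; col 4 has {1,2,3,4,5,8}; box has {1,2,4,6,7,8} → only 9 remains.
(8,7) = 2: row 8 has {4,8}; col 7 has {1,3,4,5,6,7,8,9}; box has {1,5,7,8,9} → only 2 remains.
(9,4) = 6: row 9 has {1,2,5,7}; col 4 has {1,2,3,4,5,8,9}; box has {8} → only 6 remains.
(9,5) = 3: row 9 has {1,2,5,6,7}; col 5 has {4,6,7,8,9}; box has {6,8} → only 3 remains.
(9,9) = 4: row 9 has {1,2,3,5,6,7}; col 9 has {1,2,5,7,8,9}; box has {1,2,5,7,8,9} → only 4 remains.
(3,3) = 4: row 3 has {1,2,3,5,6,7,8,9}; col 3 has {2,3,5}; box has {1,2,3,5,6,9} → only 4 remains.
(6,5) = 5: row 6 has {2,4,6,8,9}; col 5 has {3,4,6,7,8,9}; box has {1,2,4,6,7,8,9} → only 5 remains.
(6,6) = 3: row 6 has {2,4,5,6,8,9}; col 6 has {1,2,6,7,8}; box has {1,2,4,5,6,7,8,9} → only 3 remains.
(7,6) = 4: row 7 has {5,7,8,9}; col 6 has {1,2,3,6,7,8}; box has {3,6,8} → only 4 remains.
(8,4) = 7: row 8 has {2,4,8}; col 4 has {1,2,3,4,5,6,8,9}; box has {3,4,6,8} → only 7 remains.
(8,5) = 1: row 8 has {2,4,7,8}; col 5 has {3,4,5,6,7,8,9}; box has {3,4,6,7,8} → only 1 remains.
(9,6) = 9: row 9 has {1,2,3,4,5,6,7}; col 6 has {1,2,3,4,6,7,8}; box has {1,3,4,6,7,8} → only 9 remains.
(7,5) = 2: row 7 has {4,5,7,8,9}; col 5 has {1,3,4,5,6,7,8,9}; box has {1,3,4,6,7,8,9} → only 2 remains.
(8,2) = 3: row 8 has {1,2,4,7,8}; col 2 has {2,4,5,6,9}; box has {2,4,5,7} → only 3 remains.
(8,6) = 5: row 8 has {1,2,3,4,7,8}; col 6 has {1,2,3,4,6,7,8,9}; box has {1,2,3,4,6,7,8,9} → only 5 remains.
(8,9) = 6: row 8 has {1,2,3,4,5,7,8}; col 9 has {1,2,4,5,7,8,9}; box has {1,2,4,5,7,8,9} → only 6 remains.
(9,3) = 8: row 9 has {1,2,3,4,5,6,7,9}; col 3 has {2,3,4,5}; box has {2,3,4,5,7} → only 8 remains.
(2,3) = 7: row 2 has {1,2,3,4,5,6,9}; col 3 has {2,3,4,5,8}; box has {1,2,3,4,5,6,9} → only 7 remains.
(6,3) = 1: row 6 has {2,3,4,5,6,8,9}; col 3 has {2,3,4,5,7,8}; box has {2,3,4,5,6,8,9} → only 1 remains.
(7,2) = 1: row 7 has {2,4,5,7,8,9}; col 2 has {2,3,4,5,6,9}; box has {2,3,4,5,7,8} → only 1 remains.
(7,3) = 6: row 7 has {1,2,4,5,7,8,9}; col 3 has {1,2,3,4,5,7,8}; box has {1,2,3,4,5,7,8} → only 6 remains.
(7,9) = 3: row 7 has {1,2,4,5,6,7,8,9}; col 9 has {1,2,4,5,6,7,8,9}; box has {1,2,4,5,6,7,8,9} → only 3 remains.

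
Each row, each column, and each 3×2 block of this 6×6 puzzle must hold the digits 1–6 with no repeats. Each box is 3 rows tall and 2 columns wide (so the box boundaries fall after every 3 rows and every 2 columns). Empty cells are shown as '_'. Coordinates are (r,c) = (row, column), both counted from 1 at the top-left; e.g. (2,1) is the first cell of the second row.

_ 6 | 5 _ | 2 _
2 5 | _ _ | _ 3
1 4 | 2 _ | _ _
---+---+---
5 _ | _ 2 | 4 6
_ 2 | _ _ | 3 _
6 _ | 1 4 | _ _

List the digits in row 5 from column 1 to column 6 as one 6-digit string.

426531

(1,1) = 3: row 1 has {2,5,6}; col 1 has {1,2,5,6}; box has {1,2,4,5,6} → only 3 remains.
(1,4) = 1: row 1 has {2,3,5,6}; col 4 has {2,4}; box has {2,5} → only 1 remains.
(1,6) = 4: row 1 has {1,2,3,5,6}; col 6 has {3,6}; box has {2,3} → only 4 remains.
(2,4) = 6: row 2 has {2,3,5}; col 4 has {1,2,4}; box has {1,2,5} → only 6 remains.
(2,5) = 1: row 2 has {2,3,5,6}; col 5 has {2,3,4}; box has {2,3,4} → only 1 remains.
(3,4) = 3: row 3 has {1,2,4}; col 4 has {1,2,4,6}; box has {1,2,5,6} → only 3 remains.
(3,6) = 5: row 3 has {1,2,3,4}; col 6 has {3,4,6}; box has {1,2,3,4} → only 5 remains.
(4,3) = 3: row 4 has {2,4,5,6}; col 3 has {1,2,5}; box has {1,2,4} → only 3 remains.
(5,1) = 4: row 5 has {2,3}; col 1 has {1,2,3,5,6}; box has {2,5,6} → only 4 remains.
(5,3) = 6: row 5 has {2,3,4}; col 3 has {1,2,3,5}; box has {1,2,3,4} → only 6 remains.
(5,4) = 5: row 5 has {2,3,4,6}; col 4 has {1,2,3,4,6}; box has {1,2,3,4,6} → only 5 remains.
(5,6) = 1: row 5 has {2,3,4,5,6}; col 6 has {3,4,5,6}; box has {3,4,6} → only 1 remains.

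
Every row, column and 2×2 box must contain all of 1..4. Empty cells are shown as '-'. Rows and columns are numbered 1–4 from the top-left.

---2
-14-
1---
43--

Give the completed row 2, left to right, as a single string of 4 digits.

2143

r1c1 = 3 (sole candidate).
r1c2 = 4 (sole candidate).
r1c3 = 1 (sole candidate).
r2c1 = 2: row 2 has {1,4}; col 1 has {1,3,4}; box has {1,3,4} → only 2 remains.
r2c4 = 3: row 2 has {1,2,4}; col 4 has {2}; box has {1,2,4} → only 3 remains.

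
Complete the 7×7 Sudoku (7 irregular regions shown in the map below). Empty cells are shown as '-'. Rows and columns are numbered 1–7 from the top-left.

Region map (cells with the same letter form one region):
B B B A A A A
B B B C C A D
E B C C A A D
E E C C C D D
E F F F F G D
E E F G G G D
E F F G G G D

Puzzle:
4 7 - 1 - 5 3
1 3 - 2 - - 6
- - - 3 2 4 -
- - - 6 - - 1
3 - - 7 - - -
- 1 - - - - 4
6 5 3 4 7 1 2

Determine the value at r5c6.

r1c5 = 6 (sole candidate).
r2c3 = 5 (sole candidate).
r2c5 = 4 (sole candidate).
r2c6 = 7 (sole candidate).
r3c2 = 6 (sole candidate).
r4c3 = 7 (sole candidate).
r4c5 = 5 (sole candidate).
r4c6 = 3 (sole candidate).
r5c5 = 1 (sole candidate).
r5c7 = 5 (sole candidate).
r6c4 = 5 (sole candidate).
r6c5 = 3 (sole candidate).
r1c3 = 2 (sole candidate).
r3c3 = 1 (sole candidate).
r3c7 = 7 (sole candidate).
r4c1 = 2 (sole candidate).
r4c2 = 4 (sole candidate).
r5c2 = 2 (sole candidate).
r5c6 = 6: row 5 has {1,2,3,5,7}; col 6 has {1,3,4,5,7}; region has {1,3,4,5,7} → only 6 remains.

6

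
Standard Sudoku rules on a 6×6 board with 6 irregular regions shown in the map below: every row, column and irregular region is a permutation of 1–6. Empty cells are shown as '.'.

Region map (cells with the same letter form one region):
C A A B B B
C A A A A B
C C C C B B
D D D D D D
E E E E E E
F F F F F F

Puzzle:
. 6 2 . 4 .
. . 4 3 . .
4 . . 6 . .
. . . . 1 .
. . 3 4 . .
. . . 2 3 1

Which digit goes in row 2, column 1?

row 2, column 5 = 5 (sole candidate).
row 3, column 5 = 2 (sole candidate).
row 4, column 4 = 5 (sole candidate).
row 5, column 5 = 6 (sole candidate).
row 1, column 4 = 1 (sole candidate).
row 2, column 2 = 1 (sole candidate).
row 2, column 6 = 6 (sole candidate).
row 4, column 3 = 6 (sole candidate).
row 6, column 3 = 5 (sole candidate).
row 2, column 1 = 2: row 2 has {1,3,4,5,6}; col 1 has {4}; region has {4,6} → only 2 remains.

2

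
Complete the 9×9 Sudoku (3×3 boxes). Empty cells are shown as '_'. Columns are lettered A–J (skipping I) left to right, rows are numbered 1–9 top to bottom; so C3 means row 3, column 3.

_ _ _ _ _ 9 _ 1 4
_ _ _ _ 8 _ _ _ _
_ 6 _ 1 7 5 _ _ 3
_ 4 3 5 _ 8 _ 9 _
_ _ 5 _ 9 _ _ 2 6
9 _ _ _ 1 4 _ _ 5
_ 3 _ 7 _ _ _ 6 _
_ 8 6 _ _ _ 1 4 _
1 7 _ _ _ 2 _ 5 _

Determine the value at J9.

H2 = 7: row 2 has {8}; col 8 has {1,2,4,5,6,9}; box has {1,3,4} → only 7 remains.
H3 = 8: row 3 has {1,3,5,6,7}; col 8 has {1,2,4,5,6,7,9}; box has {1,3,4,7} → only 8 remains.
G4 = 7: row 4 has {3,4,5,8,9}; col 7 has {1}; box has {2,5,6,9} → only 7 remains.
J4 = 1: row 4 has {3,4,5,7,8,9}; col 9 has {3,4,5,6}; box has {2,5,6,7,9} → only 1 remains.
B5 = 1: row 5 has {2,5,6,9}; col 2 has {3,4,6,7,8}; box has {3,4,5,9} → only 1 remains.
D5 = 3: row 5 has {1,2,5,6,9}; col 4 has {1,5,7}; box has {1,4,5,8,9} → only 3 remains.
F5 = 7: row 5 has {1,2,3,5,6,9}; col 6 has {2,4,5,8,9}; box has {1,3,4,5,8,9} → only 7 remains.
B6 = 2: row 6 has {1,4,5,9}; col 2 has {1,3,4,6,7,8}; box has {1,3,4,5,9} → only 2 remains.
D6 = 6: row 6 has {1,2,4,5,9}; col 4 has {1,3,5,7}; box has {1,3,4,5,7,8,9} → only 6 remains.
H6 = 3: row 6 has {1,2,4,5,6,9}; col 8 has {1,2,4,5,6,7,8,9}; box has {1,2,5,6,7,9} → only 3 remains.
F7 = 1: row 7 has {3,6,7}; col 6 has {2,4,5,7,8,9}; box has {2,7} → only 1 remains.
D8 = 9: row 8 has {1,4,6,8}; col 4 has {1,3,5,6,7}; box has {1,2,7} → only 9 remains.
F8 = 3: row 8 has {1,4,6,8,9}; col 6 has {1,2,4,5,7,8,9}; box has {1,2,7,9} → only 3 remains.
B1 = 5: row 1 has {1,4,9}; col 2 has {1,2,3,4,6,7,8}; box has {6} → only 5 remains.
D1 = 2: row 1 has {1,4,5,9}; col 4 has {1,3,5,6,7,9}; box has {1,5,7,8,9} → only 2 remains.
G1 = 6: row 1 has {1,2,4,5,9}; col 7 has {1,7}; box has {1,3,4,7,8} → only 6 remains.
B2 = 9: row 2 has {7,8}; col 2 has {1,2,3,4,5,6,7,8}; box has {5,6} → only 9 remains.
D2 = 4: row 2 has {7,8,9}; col 4 has {1,2,3,5,6,7,9}; box has {1,2,5,7,8,9} → only 4 remains.
F2 = 6: row 2 has {4,7,8,9}; col 6 has {1,2,3,4,5,7,8,9}; box has {1,2,4,5,7,8,9} → only 6 remains.
J2 = 2: row 2 has {4,6,7,8,9}; col 9 has {1,3,4,5,6}; box has {1,3,4,6,7,8} → only 2 remains.
G3 = 9: row 3 has {1,3,5,6,7,8}; col 7 has {1,6,7}; box has {1,2,3,4,6,7,8} → only 9 remains.
A4 = 6: row 4 has {1,3,4,5,7,8,9}; col 1 has {1,9}; box has {1,2,3,4,5,9} → only 6 remains.
E4 = 2: row 4 has {1,3,4,5,6,7,8,9}; col 5 has {1,7,8,9}; box has {1,3,4,5,6,7,8,9} → only 2 remains.
A5 = 8: row 5 has {1,2,3,5,6,7,9}; col 1 has {1,6,9}; box has {1,2,3,4,5,6,9} → only 8 remains.
G5 = 4: row 5 has {1,2,3,5,6,7,8,9}; col 7 has {1,6,7,9}; box has {1,2,3,5,6,7,9} → only 4 remains.
C6 = 7: row 6 has {1,2,3,4,5,6,9}; col 3 has {3,5,6}; box has {1,2,3,4,5,6,8,9} → only 7 remains.
G6 = 8: row 6 has {1,2,3,4,5,6,7,9}; col 7 has {1,4,6,7,9}; box has {1,2,3,4,5,6,7,9} → only 8 remains.
G7 = 2: row 7 has {1,3,6,7}; col 7 has {1,4,6,7,8,9}; box has {1,4,5,6} → only 2 remains.
E8 = 5: row 8 has {1,3,4,6,8,9}; col 5 has {1,2,7,8,9}; box has {1,2,3,7,9} → only 5 remains.
J8 = 7: row 8 has {1,3,4,5,6,8,9}; col 9 has {1,2,3,4,5,6}; box has {1,2,4,5,6} → only 7 remains.
D9 = 8: row 9 has {1,2,5,7}; col 4 has {1,2,3,4,5,6,7,9}; box has {1,2,3,5,7,9} → only 8 remains.
G9 = 3: row 9 has {1,2,5,7,8}; col 7 has {1,2,4,6,7,8,9}; box has {1,2,4,5,6,7} → only 3 remains.
J9 = 9: row 9 has {1,2,3,5,7,8}; col 9 has {1,2,3,4,5,6,7}; box has {1,2,3,4,5,6,7} → only 9 remains.

9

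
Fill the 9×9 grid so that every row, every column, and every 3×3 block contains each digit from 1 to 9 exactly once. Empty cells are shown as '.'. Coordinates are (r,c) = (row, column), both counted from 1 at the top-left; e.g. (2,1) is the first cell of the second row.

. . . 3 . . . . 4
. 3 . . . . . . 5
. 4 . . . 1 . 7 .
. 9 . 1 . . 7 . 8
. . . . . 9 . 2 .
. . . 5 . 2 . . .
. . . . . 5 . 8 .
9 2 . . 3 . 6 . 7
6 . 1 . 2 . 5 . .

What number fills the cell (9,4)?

(7,2) = 7 (sole candidate).
(9,2) = 8 (sole candidate).
(8,8) = 1 (hidden single in row 8).
(8,3) = 5 (hidden single in row 8).
(7,5) = 1 (hidden single in row 7).
(7,4) = 6 (hidden single in row 7).
(4,6) = 3 (hidden single in column 6).
(4,8) = 5 (hidden single in column 8).
(9,4) = 9: in box 8, 9 can only go here (every other open cell in that box sees a 9).

9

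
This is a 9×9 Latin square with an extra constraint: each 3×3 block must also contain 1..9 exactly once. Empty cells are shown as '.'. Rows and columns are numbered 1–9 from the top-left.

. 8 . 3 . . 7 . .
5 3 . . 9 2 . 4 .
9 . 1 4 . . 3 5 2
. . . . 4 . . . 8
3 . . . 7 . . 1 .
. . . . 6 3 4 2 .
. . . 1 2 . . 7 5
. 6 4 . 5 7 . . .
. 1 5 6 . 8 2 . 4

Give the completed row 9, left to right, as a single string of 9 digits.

r1c5 = 1: row 1 has {3,7,8}; col 5 has {2,4,5,6,7,9}; box has {2,3,4,9} → only 1 remains.
r3c2 = 7: row 3 has {1,2,3,4,5,9}; col 2 has {1,3,6,8}; box has {1,3,5,8,9} → only 7 remains.
r3c5 = 8: row 3 has {1,2,3,4,5,7,9}; col 5 has {1,2,4,5,6,7,9}; box has {1,2,3,4,9} → only 8 remains.
r3c6 = 6: row 3 has {1,2,3,4,5,7,8,9}; col 6 has {2,3,7,8}; box has {1,2,3,4,8,9} → only 6 remains.
r7c1 = 8: row 7 has {1,2,5,7}; col 1 has {3,5,9}; box has {1,4,5,6} → only 8 remains.
r7c2 = 9: row 7 has {1,2,5,7,8}; col 2 has {1,3,6,7,8}; box has {1,4,5,6,8} → only 9 remains.
r7c3 = 3: row 7 has {1,2,5,7,8,9}; col 3 has {1,4,5}; box has {1,4,5,6,8,9} → only 3 remains.
r7c6 = 4: row 7 has {1,2,3,5,7,8,9}; col 6 has {2,3,6,7,8}; box has {1,2,5,6,7,8} → only 4 remains.
r7c7 = 6: row 7 has {1,2,3,4,5,7,8,9}; col 7 has {2,3,4,7}; box has {2,4,5,7} → only 6 remains.
r8c1 = 2: row 8 has {4,5,6,7}; col 1 has {3,5,8,9}; box has {1,3,4,5,6,8,9} → only 2 remains.
r8c4 = 9: row 8 has {2,4,5,6,7}; col 4 has {1,3,4,6}; box has {1,2,4,5,6,7,8} → only 9 remains.
r9c1 = 7: row 9 has {1,2,4,5,6,8}; col 1 has {2,3,5,8,9}; box has {1,2,3,4,5,6,8,9} → only 7 remains.
r9c5 = 3: row 9 has {1,2,4,5,6,7,8}; col 5 has {1,2,4,5,6,7,8,9}; box has {1,2,4,5,6,7,8,9} → only 3 remains.
r9c8 = 9: row 9 has {1,2,3,4,5,6,7,8}; col 8 has {1,2,4,5,7}; box has {2,4,5,6,7} → only 9 remains.

715638294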